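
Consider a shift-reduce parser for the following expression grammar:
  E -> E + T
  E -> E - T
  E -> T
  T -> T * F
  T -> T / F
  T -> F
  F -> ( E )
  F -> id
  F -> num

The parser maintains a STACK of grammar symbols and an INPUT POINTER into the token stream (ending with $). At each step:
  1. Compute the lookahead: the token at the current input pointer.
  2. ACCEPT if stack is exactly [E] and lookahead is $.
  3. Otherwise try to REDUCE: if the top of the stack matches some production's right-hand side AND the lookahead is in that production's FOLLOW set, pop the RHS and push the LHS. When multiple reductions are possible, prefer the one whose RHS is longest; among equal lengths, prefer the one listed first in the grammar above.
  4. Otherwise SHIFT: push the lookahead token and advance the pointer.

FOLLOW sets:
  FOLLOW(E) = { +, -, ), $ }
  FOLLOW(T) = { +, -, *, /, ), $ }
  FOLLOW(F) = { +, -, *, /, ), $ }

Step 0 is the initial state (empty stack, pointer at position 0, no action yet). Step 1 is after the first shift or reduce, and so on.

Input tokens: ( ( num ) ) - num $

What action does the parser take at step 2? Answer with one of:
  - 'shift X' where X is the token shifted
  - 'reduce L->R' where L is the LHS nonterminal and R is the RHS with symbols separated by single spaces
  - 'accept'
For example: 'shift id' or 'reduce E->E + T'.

Answer: shift (

Derivation:
Step 1: shift (. Stack=[(] ptr=1 lookahead=( remaining=[( num ) ) - num $]
Step 2: shift (. Stack=[( (] ptr=2 lookahead=num remaining=[num ) ) - num $]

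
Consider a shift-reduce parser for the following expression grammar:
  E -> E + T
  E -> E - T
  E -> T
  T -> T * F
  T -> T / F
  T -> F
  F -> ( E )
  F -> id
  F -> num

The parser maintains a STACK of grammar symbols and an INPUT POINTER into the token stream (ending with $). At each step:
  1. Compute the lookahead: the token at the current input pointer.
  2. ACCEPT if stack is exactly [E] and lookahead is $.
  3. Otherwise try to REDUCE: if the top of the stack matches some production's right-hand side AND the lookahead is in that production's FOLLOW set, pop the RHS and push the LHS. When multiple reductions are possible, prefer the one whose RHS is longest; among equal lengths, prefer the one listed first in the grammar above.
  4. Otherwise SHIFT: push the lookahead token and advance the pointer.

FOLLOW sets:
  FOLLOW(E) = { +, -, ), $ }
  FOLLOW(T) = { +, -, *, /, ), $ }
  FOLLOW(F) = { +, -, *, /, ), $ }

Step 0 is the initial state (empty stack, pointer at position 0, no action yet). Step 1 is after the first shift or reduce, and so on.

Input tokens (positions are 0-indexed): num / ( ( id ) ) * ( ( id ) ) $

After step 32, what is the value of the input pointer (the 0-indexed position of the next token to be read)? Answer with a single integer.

Answer: 13

Derivation:
Step 1: shift num. Stack=[num] ptr=1 lookahead=/ remaining=[/ ( ( id ) ) * ( ( id ) ) $]
Step 2: reduce F->num. Stack=[F] ptr=1 lookahead=/ remaining=[/ ( ( id ) ) * ( ( id ) ) $]
Step 3: reduce T->F. Stack=[T] ptr=1 lookahead=/ remaining=[/ ( ( id ) ) * ( ( id ) ) $]
Step 4: shift /. Stack=[T /] ptr=2 lookahead=( remaining=[( ( id ) ) * ( ( id ) ) $]
Step 5: shift (. Stack=[T / (] ptr=3 lookahead=( remaining=[( id ) ) * ( ( id ) ) $]
Step 6: shift (. Stack=[T / ( (] ptr=4 lookahead=id remaining=[id ) ) * ( ( id ) ) $]
Step 7: shift id. Stack=[T / ( ( id] ptr=5 lookahead=) remaining=[) ) * ( ( id ) ) $]
Step 8: reduce F->id. Stack=[T / ( ( F] ptr=5 lookahead=) remaining=[) ) * ( ( id ) ) $]
Step 9: reduce T->F. Stack=[T / ( ( T] ptr=5 lookahead=) remaining=[) ) * ( ( id ) ) $]
Step 10: reduce E->T. Stack=[T / ( ( E] ptr=5 lookahead=) remaining=[) ) * ( ( id ) ) $]
Step 11: shift ). Stack=[T / ( ( E )] ptr=6 lookahead=) remaining=[) * ( ( id ) ) $]
Step 12: reduce F->( E ). Stack=[T / ( F] ptr=6 lookahead=) remaining=[) * ( ( id ) ) $]
Step 13: reduce T->F. Stack=[T / ( T] ptr=6 lookahead=) remaining=[) * ( ( id ) ) $]
Step 14: reduce E->T. Stack=[T / ( E] ptr=6 lookahead=) remaining=[) * ( ( id ) ) $]
Step 15: shift ). Stack=[T / ( E )] ptr=7 lookahead=* remaining=[* ( ( id ) ) $]
Step 16: reduce F->( E ). Stack=[T / F] ptr=7 lookahead=* remaining=[* ( ( id ) ) $]
Step 17: reduce T->T / F. Stack=[T] ptr=7 lookahead=* remaining=[* ( ( id ) ) $]
Step 18: shift *. Stack=[T *] ptr=8 lookahead=( remaining=[( ( id ) ) $]
Step 19: shift (. Stack=[T * (] ptr=9 lookahead=( remaining=[( id ) ) $]
Step 20: shift (. Stack=[T * ( (] ptr=10 lookahead=id remaining=[id ) ) $]
Step 21: shift id. Stack=[T * ( ( id] ptr=11 lookahead=) remaining=[) ) $]
Step 22: reduce F->id. Stack=[T * ( ( F] ptr=11 lookahead=) remaining=[) ) $]
Step 23: reduce T->F. Stack=[T * ( ( T] ptr=11 lookahead=) remaining=[) ) $]
Step 24: reduce E->T. Stack=[T * ( ( E] ptr=11 lookahead=) remaining=[) ) $]
Step 25: shift ). Stack=[T * ( ( E )] ptr=12 lookahead=) remaining=[) $]
Step 26: reduce F->( E ). Stack=[T * ( F] ptr=12 lookahead=) remaining=[) $]
Step 27: reduce T->F. Stack=[T * ( T] ptr=12 lookahead=) remaining=[) $]
Step 28: reduce E->T. Stack=[T * ( E] ptr=12 lookahead=) remaining=[) $]
Step 29: shift ). Stack=[T * ( E )] ptr=13 lookahead=$ remaining=[$]
Step 30: reduce F->( E ). Stack=[T * F] ptr=13 lookahead=$ remaining=[$]
Step 31: reduce T->T * F. Stack=[T] ptr=13 lookahead=$ remaining=[$]
Step 32: reduce E->T. Stack=[E] ptr=13 lookahead=$ remaining=[$]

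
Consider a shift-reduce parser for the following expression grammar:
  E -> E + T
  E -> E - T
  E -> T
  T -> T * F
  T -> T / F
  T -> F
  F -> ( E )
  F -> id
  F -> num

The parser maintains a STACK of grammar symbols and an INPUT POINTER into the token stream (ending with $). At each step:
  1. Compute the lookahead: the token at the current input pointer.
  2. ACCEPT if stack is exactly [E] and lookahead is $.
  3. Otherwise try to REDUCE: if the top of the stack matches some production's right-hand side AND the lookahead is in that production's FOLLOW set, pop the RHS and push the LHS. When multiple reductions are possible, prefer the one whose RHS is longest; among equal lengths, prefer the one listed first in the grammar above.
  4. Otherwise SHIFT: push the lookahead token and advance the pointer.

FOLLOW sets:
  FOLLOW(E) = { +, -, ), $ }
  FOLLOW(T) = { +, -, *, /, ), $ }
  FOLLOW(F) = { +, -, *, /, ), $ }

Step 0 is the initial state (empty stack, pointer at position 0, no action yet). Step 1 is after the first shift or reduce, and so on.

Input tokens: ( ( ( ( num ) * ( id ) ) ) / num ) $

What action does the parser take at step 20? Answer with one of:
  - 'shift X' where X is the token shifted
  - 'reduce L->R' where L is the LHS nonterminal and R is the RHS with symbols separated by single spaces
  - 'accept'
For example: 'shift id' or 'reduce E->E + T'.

Step 1: shift (. Stack=[(] ptr=1 lookahead=( remaining=[( ( ( num ) * ( id ) ) ) / num ) $]
Step 2: shift (. Stack=[( (] ptr=2 lookahead=( remaining=[( ( num ) * ( id ) ) ) / num ) $]
Step 3: shift (. Stack=[( ( (] ptr=3 lookahead=( remaining=[( num ) * ( id ) ) ) / num ) $]
Step 4: shift (. Stack=[( ( ( (] ptr=4 lookahead=num remaining=[num ) * ( id ) ) ) / num ) $]
Step 5: shift num. Stack=[( ( ( ( num] ptr=5 lookahead=) remaining=[) * ( id ) ) ) / num ) $]
Step 6: reduce F->num. Stack=[( ( ( ( F] ptr=5 lookahead=) remaining=[) * ( id ) ) ) / num ) $]
Step 7: reduce T->F. Stack=[( ( ( ( T] ptr=5 lookahead=) remaining=[) * ( id ) ) ) / num ) $]
Step 8: reduce E->T. Stack=[( ( ( ( E] ptr=5 lookahead=) remaining=[) * ( id ) ) ) / num ) $]
Step 9: shift ). Stack=[( ( ( ( E )] ptr=6 lookahead=* remaining=[* ( id ) ) ) / num ) $]
Step 10: reduce F->( E ). Stack=[( ( ( F] ptr=6 lookahead=* remaining=[* ( id ) ) ) / num ) $]
Step 11: reduce T->F. Stack=[( ( ( T] ptr=6 lookahead=* remaining=[* ( id ) ) ) / num ) $]
Step 12: shift *. Stack=[( ( ( T *] ptr=7 lookahead=( remaining=[( id ) ) ) / num ) $]
Step 13: shift (. Stack=[( ( ( T * (] ptr=8 lookahead=id remaining=[id ) ) ) / num ) $]
Step 14: shift id. Stack=[( ( ( T * ( id] ptr=9 lookahead=) remaining=[) ) ) / num ) $]
Step 15: reduce F->id. Stack=[( ( ( T * ( F] ptr=9 lookahead=) remaining=[) ) ) / num ) $]
Step 16: reduce T->F. Stack=[( ( ( T * ( T] ptr=9 lookahead=) remaining=[) ) ) / num ) $]
Step 17: reduce E->T. Stack=[( ( ( T * ( E] ptr=9 lookahead=) remaining=[) ) ) / num ) $]
Step 18: shift ). Stack=[( ( ( T * ( E )] ptr=10 lookahead=) remaining=[) ) / num ) $]
Step 19: reduce F->( E ). Stack=[( ( ( T * F] ptr=10 lookahead=) remaining=[) ) / num ) $]
Step 20: reduce T->T * F. Stack=[( ( ( T] ptr=10 lookahead=) remaining=[) ) / num ) $]

Answer: reduce T->T * F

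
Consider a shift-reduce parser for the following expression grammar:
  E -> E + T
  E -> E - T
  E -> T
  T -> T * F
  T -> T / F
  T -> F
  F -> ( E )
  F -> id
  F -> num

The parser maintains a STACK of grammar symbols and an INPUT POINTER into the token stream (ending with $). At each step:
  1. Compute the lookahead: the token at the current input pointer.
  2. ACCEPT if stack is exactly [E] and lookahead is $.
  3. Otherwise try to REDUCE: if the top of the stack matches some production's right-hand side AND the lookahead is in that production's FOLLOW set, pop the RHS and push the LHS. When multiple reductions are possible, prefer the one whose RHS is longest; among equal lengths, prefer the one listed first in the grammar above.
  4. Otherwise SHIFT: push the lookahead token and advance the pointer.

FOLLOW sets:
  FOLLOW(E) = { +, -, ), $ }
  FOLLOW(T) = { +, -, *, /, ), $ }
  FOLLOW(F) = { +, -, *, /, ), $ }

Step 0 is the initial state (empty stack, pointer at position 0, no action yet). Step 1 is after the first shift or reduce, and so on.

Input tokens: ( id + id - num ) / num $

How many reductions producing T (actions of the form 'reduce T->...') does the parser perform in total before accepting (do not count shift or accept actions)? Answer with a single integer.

Step 1: shift (. Stack=[(] ptr=1 lookahead=id remaining=[id + id - num ) / num $]
Step 2: shift id. Stack=[( id] ptr=2 lookahead=+ remaining=[+ id - num ) / num $]
Step 3: reduce F->id. Stack=[( F] ptr=2 lookahead=+ remaining=[+ id - num ) / num $]
Step 4: reduce T->F. Stack=[( T] ptr=2 lookahead=+ remaining=[+ id - num ) / num $]
Step 5: reduce E->T. Stack=[( E] ptr=2 lookahead=+ remaining=[+ id - num ) / num $]
Step 6: shift +. Stack=[( E +] ptr=3 lookahead=id remaining=[id - num ) / num $]
Step 7: shift id. Stack=[( E + id] ptr=4 lookahead=- remaining=[- num ) / num $]
Step 8: reduce F->id. Stack=[( E + F] ptr=4 lookahead=- remaining=[- num ) / num $]
Step 9: reduce T->F. Stack=[( E + T] ptr=4 lookahead=- remaining=[- num ) / num $]
Step 10: reduce E->E + T. Stack=[( E] ptr=4 lookahead=- remaining=[- num ) / num $]
Step 11: shift -. Stack=[( E -] ptr=5 lookahead=num remaining=[num ) / num $]
Step 12: shift num. Stack=[( E - num] ptr=6 lookahead=) remaining=[) / num $]
Step 13: reduce F->num. Stack=[( E - F] ptr=6 lookahead=) remaining=[) / num $]
Step 14: reduce T->F. Stack=[( E - T] ptr=6 lookahead=) remaining=[) / num $]
Step 15: reduce E->E - T. Stack=[( E] ptr=6 lookahead=) remaining=[) / num $]
Step 16: shift ). Stack=[( E )] ptr=7 lookahead=/ remaining=[/ num $]
Step 17: reduce F->( E ). Stack=[F] ptr=7 lookahead=/ remaining=[/ num $]
Step 18: reduce T->F. Stack=[T] ptr=7 lookahead=/ remaining=[/ num $]
Step 19: shift /. Stack=[T /] ptr=8 lookahead=num remaining=[num $]
Step 20: shift num. Stack=[T / num] ptr=9 lookahead=$ remaining=[$]
Step 21: reduce F->num. Stack=[T / F] ptr=9 lookahead=$ remaining=[$]
Step 22: reduce T->T / F. Stack=[T] ptr=9 lookahead=$ remaining=[$]
Step 23: reduce E->T. Stack=[E] ptr=9 lookahead=$ remaining=[$]
Step 24: accept. Stack=[E] ptr=9 lookahead=$ remaining=[$]

Answer: 5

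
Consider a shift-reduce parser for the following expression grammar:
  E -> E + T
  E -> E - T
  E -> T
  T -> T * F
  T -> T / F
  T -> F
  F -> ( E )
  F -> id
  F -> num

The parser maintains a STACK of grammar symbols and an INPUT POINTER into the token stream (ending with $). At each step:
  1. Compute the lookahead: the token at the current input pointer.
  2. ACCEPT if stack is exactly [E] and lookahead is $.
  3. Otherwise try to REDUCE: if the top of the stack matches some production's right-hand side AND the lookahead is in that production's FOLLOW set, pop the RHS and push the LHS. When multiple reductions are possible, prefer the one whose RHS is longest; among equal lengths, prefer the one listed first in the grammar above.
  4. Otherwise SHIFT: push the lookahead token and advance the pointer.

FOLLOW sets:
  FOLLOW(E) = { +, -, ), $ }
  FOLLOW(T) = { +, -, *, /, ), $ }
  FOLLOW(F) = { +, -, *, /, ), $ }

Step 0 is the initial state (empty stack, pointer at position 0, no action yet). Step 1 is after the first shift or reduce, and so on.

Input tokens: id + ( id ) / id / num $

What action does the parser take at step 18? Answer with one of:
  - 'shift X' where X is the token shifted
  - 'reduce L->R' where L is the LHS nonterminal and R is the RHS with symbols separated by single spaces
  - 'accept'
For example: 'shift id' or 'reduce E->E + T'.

Answer: shift /

Derivation:
Step 1: shift id. Stack=[id] ptr=1 lookahead=+ remaining=[+ ( id ) / id / num $]
Step 2: reduce F->id. Stack=[F] ptr=1 lookahead=+ remaining=[+ ( id ) / id / num $]
Step 3: reduce T->F. Stack=[T] ptr=1 lookahead=+ remaining=[+ ( id ) / id / num $]
Step 4: reduce E->T. Stack=[E] ptr=1 lookahead=+ remaining=[+ ( id ) / id / num $]
Step 5: shift +. Stack=[E +] ptr=2 lookahead=( remaining=[( id ) / id / num $]
Step 6: shift (. Stack=[E + (] ptr=3 lookahead=id remaining=[id ) / id / num $]
Step 7: shift id. Stack=[E + ( id] ptr=4 lookahead=) remaining=[) / id / num $]
Step 8: reduce F->id. Stack=[E + ( F] ptr=4 lookahead=) remaining=[) / id / num $]
Step 9: reduce T->F. Stack=[E + ( T] ptr=4 lookahead=) remaining=[) / id / num $]
Step 10: reduce E->T. Stack=[E + ( E] ptr=4 lookahead=) remaining=[) / id / num $]
Step 11: shift ). Stack=[E + ( E )] ptr=5 lookahead=/ remaining=[/ id / num $]
Step 12: reduce F->( E ). Stack=[E + F] ptr=5 lookahead=/ remaining=[/ id / num $]
Step 13: reduce T->F. Stack=[E + T] ptr=5 lookahead=/ remaining=[/ id / num $]
Step 14: shift /. Stack=[E + T /] ptr=6 lookahead=id remaining=[id / num $]
Step 15: shift id. Stack=[E + T / id] ptr=7 lookahead=/ remaining=[/ num $]
Step 16: reduce F->id. Stack=[E + T / F] ptr=7 lookahead=/ remaining=[/ num $]
Step 17: reduce T->T / F. Stack=[E + T] ptr=7 lookahead=/ remaining=[/ num $]
Step 18: shift /. Stack=[E + T /] ptr=8 lookahead=num remaining=[num $]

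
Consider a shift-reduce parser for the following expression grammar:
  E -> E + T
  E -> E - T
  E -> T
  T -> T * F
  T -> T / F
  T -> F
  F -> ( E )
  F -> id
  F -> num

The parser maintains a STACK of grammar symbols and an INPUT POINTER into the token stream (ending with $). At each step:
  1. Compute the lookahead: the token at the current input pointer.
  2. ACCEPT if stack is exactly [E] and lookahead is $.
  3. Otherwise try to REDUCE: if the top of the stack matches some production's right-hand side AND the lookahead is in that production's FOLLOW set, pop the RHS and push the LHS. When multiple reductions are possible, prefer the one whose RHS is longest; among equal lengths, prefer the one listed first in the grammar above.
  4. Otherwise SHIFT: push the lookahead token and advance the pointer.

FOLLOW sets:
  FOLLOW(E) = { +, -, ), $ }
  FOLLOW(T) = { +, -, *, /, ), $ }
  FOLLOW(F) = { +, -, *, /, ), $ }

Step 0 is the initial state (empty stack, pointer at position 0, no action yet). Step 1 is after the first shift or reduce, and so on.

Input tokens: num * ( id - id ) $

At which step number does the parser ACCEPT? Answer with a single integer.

Answer: 19

Derivation:
Step 1: shift num. Stack=[num] ptr=1 lookahead=* remaining=[* ( id - id ) $]
Step 2: reduce F->num. Stack=[F] ptr=1 lookahead=* remaining=[* ( id - id ) $]
Step 3: reduce T->F. Stack=[T] ptr=1 lookahead=* remaining=[* ( id - id ) $]
Step 4: shift *. Stack=[T *] ptr=2 lookahead=( remaining=[( id - id ) $]
Step 5: shift (. Stack=[T * (] ptr=3 lookahead=id remaining=[id - id ) $]
Step 6: shift id. Stack=[T * ( id] ptr=4 lookahead=- remaining=[- id ) $]
Step 7: reduce F->id. Stack=[T * ( F] ptr=4 lookahead=- remaining=[- id ) $]
Step 8: reduce T->F. Stack=[T * ( T] ptr=4 lookahead=- remaining=[- id ) $]
Step 9: reduce E->T. Stack=[T * ( E] ptr=4 lookahead=- remaining=[- id ) $]
Step 10: shift -. Stack=[T * ( E -] ptr=5 lookahead=id remaining=[id ) $]
Step 11: shift id. Stack=[T * ( E - id] ptr=6 lookahead=) remaining=[) $]
Step 12: reduce F->id. Stack=[T * ( E - F] ptr=6 lookahead=) remaining=[) $]
Step 13: reduce T->F. Stack=[T * ( E - T] ptr=6 lookahead=) remaining=[) $]
Step 14: reduce E->E - T. Stack=[T * ( E] ptr=6 lookahead=) remaining=[) $]
Step 15: shift ). Stack=[T * ( E )] ptr=7 lookahead=$ remaining=[$]
Step 16: reduce F->( E ). Stack=[T * F] ptr=7 lookahead=$ remaining=[$]
Step 17: reduce T->T * F. Stack=[T] ptr=7 lookahead=$ remaining=[$]
Step 18: reduce E->T. Stack=[E] ptr=7 lookahead=$ remaining=[$]
Step 19: accept. Stack=[E] ptr=7 lookahead=$ remaining=[$]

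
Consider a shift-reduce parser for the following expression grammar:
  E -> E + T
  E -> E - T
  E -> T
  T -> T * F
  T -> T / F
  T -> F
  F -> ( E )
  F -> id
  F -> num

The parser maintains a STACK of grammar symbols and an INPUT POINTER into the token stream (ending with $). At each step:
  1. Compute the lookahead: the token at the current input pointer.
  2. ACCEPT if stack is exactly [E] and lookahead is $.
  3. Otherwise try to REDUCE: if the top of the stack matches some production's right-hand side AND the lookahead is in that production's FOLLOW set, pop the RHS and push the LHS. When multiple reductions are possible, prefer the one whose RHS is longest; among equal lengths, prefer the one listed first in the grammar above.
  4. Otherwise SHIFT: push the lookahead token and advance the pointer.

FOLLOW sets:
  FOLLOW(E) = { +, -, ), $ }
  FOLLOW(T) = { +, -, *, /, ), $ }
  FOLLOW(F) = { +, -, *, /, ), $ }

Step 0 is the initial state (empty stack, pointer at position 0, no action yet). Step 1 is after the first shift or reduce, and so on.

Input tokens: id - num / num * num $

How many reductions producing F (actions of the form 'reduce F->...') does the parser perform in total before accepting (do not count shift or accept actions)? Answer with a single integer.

Answer: 4

Derivation:
Step 1: shift id. Stack=[id] ptr=1 lookahead=- remaining=[- num / num * num $]
Step 2: reduce F->id. Stack=[F] ptr=1 lookahead=- remaining=[- num / num * num $]
Step 3: reduce T->F. Stack=[T] ptr=1 lookahead=- remaining=[- num / num * num $]
Step 4: reduce E->T. Stack=[E] ptr=1 lookahead=- remaining=[- num / num * num $]
Step 5: shift -. Stack=[E -] ptr=2 lookahead=num remaining=[num / num * num $]
Step 6: shift num. Stack=[E - num] ptr=3 lookahead=/ remaining=[/ num * num $]
Step 7: reduce F->num. Stack=[E - F] ptr=3 lookahead=/ remaining=[/ num * num $]
Step 8: reduce T->F. Stack=[E - T] ptr=3 lookahead=/ remaining=[/ num * num $]
Step 9: shift /. Stack=[E - T /] ptr=4 lookahead=num remaining=[num * num $]
Step 10: shift num. Stack=[E - T / num] ptr=5 lookahead=* remaining=[* num $]
Step 11: reduce F->num. Stack=[E - T / F] ptr=5 lookahead=* remaining=[* num $]
Step 12: reduce T->T / F. Stack=[E - T] ptr=5 lookahead=* remaining=[* num $]
Step 13: shift *. Stack=[E - T *] ptr=6 lookahead=num remaining=[num $]
Step 14: shift num. Stack=[E - T * num] ptr=7 lookahead=$ remaining=[$]
Step 15: reduce F->num. Stack=[E - T * F] ptr=7 lookahead=$ remaining=[$]
Step 16: reduce T->T * F. Stack=[E - T] ptr=7 lookahead=$ remaining=[$]
Step 17: reduce E->E - T. Stack=[E] ptr=7 lookahead=$ remaining=[$]
Step 18: accept. Stack=[E] ptr=7 lookahead=$ remaining=[$]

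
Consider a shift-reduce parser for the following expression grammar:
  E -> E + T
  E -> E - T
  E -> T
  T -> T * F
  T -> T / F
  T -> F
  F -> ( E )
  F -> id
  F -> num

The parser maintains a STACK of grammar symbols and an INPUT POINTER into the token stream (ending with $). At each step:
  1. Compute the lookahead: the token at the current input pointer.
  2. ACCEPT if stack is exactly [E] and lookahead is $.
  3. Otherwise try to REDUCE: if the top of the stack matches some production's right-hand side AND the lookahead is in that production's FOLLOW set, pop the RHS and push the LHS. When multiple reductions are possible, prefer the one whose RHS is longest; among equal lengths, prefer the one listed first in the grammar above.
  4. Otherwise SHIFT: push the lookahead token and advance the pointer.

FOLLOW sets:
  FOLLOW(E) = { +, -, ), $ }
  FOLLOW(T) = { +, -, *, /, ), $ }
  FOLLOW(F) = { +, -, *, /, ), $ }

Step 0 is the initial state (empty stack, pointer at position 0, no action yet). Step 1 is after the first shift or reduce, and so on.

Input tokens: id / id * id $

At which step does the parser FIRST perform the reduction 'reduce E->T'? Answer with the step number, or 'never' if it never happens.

Step 1: shift id. Stack=[id] ptr=1 lookahead=/ remaining=[/ id * id $]
Step 2: reduce F->id. Stack=[F] ptr=1 lookahead=/ remaining=[/ id * id $]
Step 3: reduce T->F. Stack=[T] ptr=1 lookahead=/ remaining=[/ id * id $]
Step 4: shift /. Stack=[T /] ptr=2 lookahead=id remaining=[id * id $]
Step 5: shift id. Stack=[T / id] ptr=3 lookahead=* remaining=[* id $]
Step 6: reduce F->id. Stack=[T / F] ptr=3 lookahead=* remaining=[* id $]
Step 7: reduce T->T / F. Stack=[T] ptr=3 lookahead=* remaining=[* id $]
Step 8: shift *. Stack=[T *] ptr=4 lookahead=id remaining=[id $]
Step 9: shift id. Stack=[T * id] ptr=5 lookahead=$ remaining=[$]
Step 10: reduce F->id. Stack=[T * F] ptr=5 lookahead=$ remaining=[$]
Step 11: reduce T->T * F. Stack=[T] ptr=5 lookahead=$ remaining=[$]
Step 12: reduce E->T. Stack=[E] ptr=5 lookahead=$ remaining=[$]

Answer: 12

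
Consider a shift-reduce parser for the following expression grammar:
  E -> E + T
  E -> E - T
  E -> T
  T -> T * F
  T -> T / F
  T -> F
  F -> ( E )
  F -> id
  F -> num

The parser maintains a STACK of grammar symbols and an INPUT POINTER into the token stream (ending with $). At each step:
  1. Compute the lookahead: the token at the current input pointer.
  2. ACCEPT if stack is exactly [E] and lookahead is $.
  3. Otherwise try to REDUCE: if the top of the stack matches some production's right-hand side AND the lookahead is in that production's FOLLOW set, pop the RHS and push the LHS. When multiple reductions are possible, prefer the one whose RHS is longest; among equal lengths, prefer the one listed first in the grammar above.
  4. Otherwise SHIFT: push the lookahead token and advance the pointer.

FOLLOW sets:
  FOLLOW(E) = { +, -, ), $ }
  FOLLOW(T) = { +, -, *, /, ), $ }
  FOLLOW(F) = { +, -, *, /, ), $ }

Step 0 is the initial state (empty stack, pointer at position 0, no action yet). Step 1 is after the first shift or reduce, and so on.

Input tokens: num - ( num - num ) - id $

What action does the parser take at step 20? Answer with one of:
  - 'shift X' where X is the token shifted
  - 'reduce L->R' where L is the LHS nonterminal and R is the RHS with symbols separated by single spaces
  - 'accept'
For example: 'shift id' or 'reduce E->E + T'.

Answer: shift -

Derivation:
Step 1: shift num. Stack=[num] ptr=1 lookahead=- remaining=[- ( num - num ) - id $]
Step 2: reduce F->num. Stack=[F] ptr=1 lookahead=- remaining=[- ( num - num ) - id $]
Step 3: reduce T->F. Stack=[T] ptr=1 lookahead=- remaining=[- ( num - num ) - id $]
Step 4: reduce E->T. Stack=[E] ptr=1 lookahead=- remaining=[- ( num - num ) - id $]
Step 5: shift -. Stack=[E -] ptr=2 lookahead=( remaining=[( num - num ) - id $]
Step 6: shift (. Stack=[E - (] ptr=3 lookahead=num remaining=[num - num ) - id $]
Step 7: shift num. Stack=[E - ( num] ptr=4 lookahead=- remaining=[- num ) - id $]
Step 8: reduce F->num. Stack=[E - ( F] ptr=4 lookahead=- remaining=[- num ) - id $]
Step 9: reduce T->F. Stack=[E - ( T] ptr=4 lookahead=- remaining=[- num ) - id $]
Step 10: reduce E->T. Stack=[E - ( E] ptr=4 lookahead=- remaining=[- num ) - id $]
Step 11: shift -. Stack=[E - ( E -] ptr=5 lookahead=num remaining=[num ) - id $]
Step 12: shift num. Stack=[E - ( E - num] ptr=6 lookahead=) remaining=[) - id $]
Step 13: reduce F->num. Stack=[E - ( E - F] ptr=6 lookahead=) remaining=[) - id $]
Step 14: reduce T->F. Stack=[E - ( E - T] ptr=6 lookahead=) remaining=[) - id $]
Step 15: reduce E->E - T. Stack=[E - ( E] ptr=6 lookahead=) remaining=[) - id $]
Step 16: shift ). Stack=[E - ( E )] ptr=7 lookahead=- remaining=[- id $]
Step 17: reduce F->( E ). Stack=[E - F] ptr=7 lookahead=- remaining=[- id $]
Step 18: reduce T->F. Stack=[E - T] ptr=7 lookahead=- remaining=[- id $]
Step 19: reduce E->E - T. Stack=[E] ptr=7 lookahead=- remaining=[- id $]
Step 20: shift -. Stack=[E -] ptr=8 lookahead=id remaining=[id $]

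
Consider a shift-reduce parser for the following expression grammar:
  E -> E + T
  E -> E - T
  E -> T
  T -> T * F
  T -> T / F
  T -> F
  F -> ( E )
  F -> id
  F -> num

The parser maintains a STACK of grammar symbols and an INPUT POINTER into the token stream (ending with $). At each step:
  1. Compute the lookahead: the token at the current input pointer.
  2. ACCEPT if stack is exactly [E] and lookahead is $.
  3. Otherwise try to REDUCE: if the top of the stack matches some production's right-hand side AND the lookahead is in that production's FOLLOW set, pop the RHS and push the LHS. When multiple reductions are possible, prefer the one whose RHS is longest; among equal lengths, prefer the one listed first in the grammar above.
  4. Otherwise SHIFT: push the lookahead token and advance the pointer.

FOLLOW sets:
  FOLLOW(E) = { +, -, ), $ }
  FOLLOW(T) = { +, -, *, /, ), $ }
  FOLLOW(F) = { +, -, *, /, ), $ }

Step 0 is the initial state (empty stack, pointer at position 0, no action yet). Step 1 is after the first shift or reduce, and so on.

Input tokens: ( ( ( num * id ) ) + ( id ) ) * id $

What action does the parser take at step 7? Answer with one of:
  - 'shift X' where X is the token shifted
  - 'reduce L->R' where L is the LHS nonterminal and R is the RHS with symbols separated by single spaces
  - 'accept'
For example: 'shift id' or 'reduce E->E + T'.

Step 1: shift (. Stack=[(] ptr=1 lookahead=( remaining=[( ( num * id ) ) + ( id ) ) * id $]
Step 2: shift (. Stack=[( (] ptr=2 lookahead=( remaining=[( num * id ) ) + ( id ) ) * id $]
Step 3: shift (. Stack=[( ( (] ptr=3 lookahead=num remaining=[num * id ) ) + ( id ) ) * id $]
Step 4: shift num. Stack=[( ( ( num] ptr=4 lookahead=* remaining=[* id ) ) + ( id ) ) * id $]
Step 5: reduce F->num. Stack=[( ( ( F] ptr=4 lookahead=* remaining=[* id ) ) + ( id ) ) * id $]
Step 6: reduce T->F. Stack=[( ( ( T] ptr=4 lookahead=* remaining=[* id ) ) + ( id ) ) * id $]
Step 7: shift *. Stack=[( ( ( T *] ptr=5 lookahead=id remaining=[id ) ) + ( id ) ) * id $]

Answer: shift *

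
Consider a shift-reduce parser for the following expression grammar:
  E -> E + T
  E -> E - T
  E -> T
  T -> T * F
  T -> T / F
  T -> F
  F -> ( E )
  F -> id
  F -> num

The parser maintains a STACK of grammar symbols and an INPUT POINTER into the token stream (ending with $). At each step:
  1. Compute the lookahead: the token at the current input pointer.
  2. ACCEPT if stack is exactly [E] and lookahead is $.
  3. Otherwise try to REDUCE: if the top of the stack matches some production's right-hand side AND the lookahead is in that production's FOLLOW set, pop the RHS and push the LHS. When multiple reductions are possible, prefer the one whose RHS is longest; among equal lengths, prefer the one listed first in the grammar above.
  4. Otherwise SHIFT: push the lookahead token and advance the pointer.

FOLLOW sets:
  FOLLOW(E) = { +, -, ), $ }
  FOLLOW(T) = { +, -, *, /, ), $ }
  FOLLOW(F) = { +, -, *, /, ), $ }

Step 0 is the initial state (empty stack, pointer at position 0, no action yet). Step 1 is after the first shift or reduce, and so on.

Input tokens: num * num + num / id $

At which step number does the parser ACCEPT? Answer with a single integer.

Answer: 18

Derivation:
Step 1: shift num. Stack=[num] ptr=1 lookahead=* remaining=[* num + num / id $]
Step 2: reduce F->num. Stack=[F] ptr=1 lookahead=* remaining=[* num + num / id $]
Step 3: reduce T->F. Stack=[T] ptr=1 lookahead=* remaining=[* num + num / id $]
Step 4: shift *. Stack=[T *] ptr=2 lookahead=num remaining=[num + num / id $]
Step 5: shift num. Stack=[T * num] ptr=3 lookahead=+ remaining=[+ num / id $]
Step 6: reduce F->num. Stack=[T * F] ptr=3 lookahead=+ remaining=[+ num / id $]
Step 7: reduce T->T * F. Stack=[T] ptr=3 lookahead=+ remaining=[+ num / id $]
Step 8: reduce E->T. Stack=[E] ptr=3 lookahead=+ remaining=[+ num / id $]
Step 9: shift +. Stack=[E +] ptr=4 lookahead=num remaining=[num / id $]
Step 10: shift num. Stack=[E + num] ptr=5 lookahead=/ remaining=[/ id $]
Step 11: reduce F->num. Stack=[E + F] ptr=5 lookahead=/ remaining=[/ id $]
Step 12: reduce T->F. Stack=[E + T] ptr=5 lookahead=/ remaining=[/ id $]
Step 13: shift /. Stack=[E + T /] ptr=6 lookahead=id remaining=[id $]
Step 14: shift id. Stack=[E + T / id] ptr=7 lookahead=$ remaining=[$]
Step 15: reduce F->id. Stack=[E + T / F] ptr=7 lookahead=$ remaining=[$]
Step 16: reduce T->T / F. Stack=[E + T] ptr=7 lookahead=$ remaining=[$]
Step 17: reduce E->E + T. Stack=[E] ptr=7 lookahead=$ remaining=[$]
Step 18: accept. Stack=[E] ptr=7 lookahead=$ remaining=[$]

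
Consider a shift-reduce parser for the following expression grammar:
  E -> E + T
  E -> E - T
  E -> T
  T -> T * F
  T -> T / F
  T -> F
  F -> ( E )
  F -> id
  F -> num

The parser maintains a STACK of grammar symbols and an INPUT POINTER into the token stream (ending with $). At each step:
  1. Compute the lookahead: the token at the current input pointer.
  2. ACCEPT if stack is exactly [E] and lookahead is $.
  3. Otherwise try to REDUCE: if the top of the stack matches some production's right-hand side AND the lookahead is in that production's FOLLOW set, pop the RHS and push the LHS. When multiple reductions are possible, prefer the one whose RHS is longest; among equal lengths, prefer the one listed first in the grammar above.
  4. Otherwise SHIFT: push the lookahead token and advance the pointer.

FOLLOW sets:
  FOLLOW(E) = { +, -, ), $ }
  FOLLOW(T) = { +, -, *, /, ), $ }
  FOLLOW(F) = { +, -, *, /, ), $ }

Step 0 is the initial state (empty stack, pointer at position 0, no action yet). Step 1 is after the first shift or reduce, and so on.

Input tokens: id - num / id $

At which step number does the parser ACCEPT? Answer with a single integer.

Step 1: shift id. Stack=[id] ptr=1 lookahead=- remaining=[- num / id $]
Step 2: reduce F->id. Stack=[F] ptr=1 lookahead=- remaining=[- num / id $]
Step 3: reduce T->F. Stack=[T] ptr=1 lookahead=- remaining=[- num / id $]
Step 4: reduce E->T. Stack=[E] ptr=1 lookahead=- remaining=[- num / id $]
Step 5: shift -. Stack=[E -] ptr=2 lookahead=num remaining=[num / id $]
Step 6: shift num. Stack=[E - num] ptr=3 lookahead=/ remaining=[/ id $]
Step 7: reduce F->num. Stack=[E - F] ptr=3 lookahead=/ remaining=[/ id $]
Step 8: reduce T->F. Stack=[E - T] ptr=3 lookahead=/ remaining=[/ id $]
Step 9: shift /. Stack=[E - T /] ptr=4 lookahead=id remaining=[id $]
Step 10: shift id. Stack=[E - T / id] ptr=5 lookahead=$ remaining=[$]
Step 11: reduce F->id. Stack=[E - T / F] ptr=5 lookahead=$ remaining=[$]
Step 12: reduce T->T / F. Stack=[E - T] ptr=5 lookahead=$ remaining=[$]
Step 13: reduce E->E - T. Stack=[E] ptr=5 lookahead=$ remaining=[$]
Step 14: accept. Stack=[E] ptr=5 lookahead=$ remaining=[$]

Answer: 14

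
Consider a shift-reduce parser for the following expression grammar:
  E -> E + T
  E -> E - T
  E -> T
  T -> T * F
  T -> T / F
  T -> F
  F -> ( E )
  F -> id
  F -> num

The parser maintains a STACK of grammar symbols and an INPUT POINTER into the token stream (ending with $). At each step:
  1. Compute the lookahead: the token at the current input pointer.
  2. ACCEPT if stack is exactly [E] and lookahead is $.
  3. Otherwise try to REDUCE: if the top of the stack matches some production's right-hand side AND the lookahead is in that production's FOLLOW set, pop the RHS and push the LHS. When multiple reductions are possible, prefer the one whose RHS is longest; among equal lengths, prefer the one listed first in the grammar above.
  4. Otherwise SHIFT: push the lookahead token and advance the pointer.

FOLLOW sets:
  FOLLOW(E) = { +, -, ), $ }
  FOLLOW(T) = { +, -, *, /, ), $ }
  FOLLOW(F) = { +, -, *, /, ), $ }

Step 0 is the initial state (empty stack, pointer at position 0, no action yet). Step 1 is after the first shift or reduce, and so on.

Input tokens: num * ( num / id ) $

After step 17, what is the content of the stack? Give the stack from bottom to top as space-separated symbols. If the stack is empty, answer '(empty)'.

Answer: E

Derivation:
Step 1: shift num. Stack=[num] ptr=1 lookahead=* remaining=[* ( num / id ) $]
Step 2: reduce F->num. Stack=[F] ptr=1 lookahead=* remaining=[* ( num / id ) $]
Step 3: reduce T->F. Stack=[T] ptr=1 lookahead=* remaining=[* ( num / id ) $]
Step 4: shift *. Stack=[T *] ptr=2 lookahead=( remaining=[( num / id ) $]
Step 5: shift (. Stack=[T * (] ptr=3 lookahead=num remaining=[num / id ) $]
Step 6: shift num. Stack=[T * ( num] ptr=4 lookahead=/ remaining=[/ id ) $]
Step 7: reduce F->num. Stack=[T * ( F] ptr=4 lookahead=/ remaining=[/ id ) $]
Step 8: reduce T->F. Stack=[T * ( T] ptr=4 lookahead=/ remaining=[/ id ) $]
Step 9: shift /. Stack=[T * ( T /] ptr=5 lookahead=id remaining=[id ) $]
Step 10: shift id. Stack=[T * ( T / id] ptr=6 lookahead=) remaining=[) $]
Step 11: reduce F->id. Stack=[T * ( T / F] ptr=6 lookahead=) remaining=[) $]
Step 12: reduce T->T / F. Stack=[T * ( T] ptr=6 lookahead=) remaining=[) $]
Step 13: reduce E->T. Stack=[T * ( E] ptr=6 lookahead=) remaining=[) $]
Step 14: shift ). Stack=[T * ( E )] ptr=7 lookahead=$ remaining=[$]
Step 15: reduce F->( E ). Stack=[T * F] ptr=7 lookahead=$ remaining=[$]
Step 16: reduce T->T * F. Stack=[T] ptr=7 lookahead=$ remaining=[$]
Step 17: reduce E->T. Stack=[E] ptr=7 lookahead=$ remaining=[$]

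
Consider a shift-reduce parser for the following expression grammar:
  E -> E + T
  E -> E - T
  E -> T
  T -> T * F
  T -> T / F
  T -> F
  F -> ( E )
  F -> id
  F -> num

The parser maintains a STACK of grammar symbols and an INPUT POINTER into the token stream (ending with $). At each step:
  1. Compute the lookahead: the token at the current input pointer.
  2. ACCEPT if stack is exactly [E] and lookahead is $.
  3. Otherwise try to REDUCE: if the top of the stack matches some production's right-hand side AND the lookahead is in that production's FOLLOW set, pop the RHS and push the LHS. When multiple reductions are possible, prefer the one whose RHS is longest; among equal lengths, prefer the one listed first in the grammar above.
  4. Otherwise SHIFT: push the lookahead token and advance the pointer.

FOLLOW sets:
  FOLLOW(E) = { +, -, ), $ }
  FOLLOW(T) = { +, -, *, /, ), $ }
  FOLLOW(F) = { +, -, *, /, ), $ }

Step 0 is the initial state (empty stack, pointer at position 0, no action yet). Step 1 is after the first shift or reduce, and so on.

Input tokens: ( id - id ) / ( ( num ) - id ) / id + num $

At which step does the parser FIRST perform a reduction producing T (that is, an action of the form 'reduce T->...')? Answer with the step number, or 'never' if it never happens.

Answer: 4

Derivation:
Step 1: shift (. Stack=[(] ptr=1 lookahead=id remaining=[id - id ) / ( ( num ) - id ) / id + num $]
Step 2: shift id. Stack=[( id] ptr=2 lookahead=- remaining=[- id ) / ( ( num ) - id ) / id + num $]
Step 3: reduce F->id. Stack=[( F] ptr=2 lookahead=- remaining=[- id ) / ( ( num ) - id ) / id + num $]
Step 4: reduce T->F. Stack=[( T] ptr=2 lookahead=- remaining=[- id ) / ( ( num ) - id ) / id + num $]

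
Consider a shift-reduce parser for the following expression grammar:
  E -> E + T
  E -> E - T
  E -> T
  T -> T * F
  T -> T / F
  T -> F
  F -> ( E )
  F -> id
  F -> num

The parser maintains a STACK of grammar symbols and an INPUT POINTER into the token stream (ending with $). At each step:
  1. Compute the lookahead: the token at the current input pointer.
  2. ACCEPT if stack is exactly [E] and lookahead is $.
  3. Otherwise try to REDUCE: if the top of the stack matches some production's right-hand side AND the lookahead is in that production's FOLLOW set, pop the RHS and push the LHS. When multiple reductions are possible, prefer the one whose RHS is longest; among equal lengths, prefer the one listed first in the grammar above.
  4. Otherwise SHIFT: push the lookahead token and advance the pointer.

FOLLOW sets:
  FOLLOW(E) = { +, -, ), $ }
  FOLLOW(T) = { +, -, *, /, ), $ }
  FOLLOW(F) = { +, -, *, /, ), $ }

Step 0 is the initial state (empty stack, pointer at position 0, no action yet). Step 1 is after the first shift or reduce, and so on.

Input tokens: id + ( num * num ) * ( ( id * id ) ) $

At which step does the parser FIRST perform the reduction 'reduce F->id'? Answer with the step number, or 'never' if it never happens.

Step 1: shift id. Stack=[id] ptr=1 lookahead=+ remaining=[+ ( num * num ) * ( ( id * id ) ) $]
Step 2: reduce F->id. Stack=[F] ptr=1 lookahead=+ remaining=[+ ( num * num ) * ( ( id * id ) ) $]

Answer: 2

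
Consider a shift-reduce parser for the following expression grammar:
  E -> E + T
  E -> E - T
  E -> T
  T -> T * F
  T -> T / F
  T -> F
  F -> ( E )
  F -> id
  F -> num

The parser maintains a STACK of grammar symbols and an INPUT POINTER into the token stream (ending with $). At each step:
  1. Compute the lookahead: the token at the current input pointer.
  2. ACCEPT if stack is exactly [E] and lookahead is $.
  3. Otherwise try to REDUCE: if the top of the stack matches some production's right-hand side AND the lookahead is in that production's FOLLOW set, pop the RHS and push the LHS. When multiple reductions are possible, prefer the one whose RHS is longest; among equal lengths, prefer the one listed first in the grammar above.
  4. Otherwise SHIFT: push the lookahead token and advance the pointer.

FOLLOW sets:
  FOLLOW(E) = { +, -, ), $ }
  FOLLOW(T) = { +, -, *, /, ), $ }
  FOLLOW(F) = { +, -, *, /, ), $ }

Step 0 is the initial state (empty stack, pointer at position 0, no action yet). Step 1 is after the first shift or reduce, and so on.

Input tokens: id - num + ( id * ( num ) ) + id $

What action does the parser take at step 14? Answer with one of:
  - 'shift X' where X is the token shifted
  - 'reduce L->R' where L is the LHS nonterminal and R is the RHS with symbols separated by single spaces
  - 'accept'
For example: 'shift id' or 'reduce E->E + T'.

Step 1: shift id. Stack=[id] ptr=1 lookahead=- remaining=[- num + ( id * ( num ) ) + id $]
Step 2: reduce F->id. Stack=[F] ptr=1 lookahead=- remaining=[- num + ( id * ( num ) ) + id $]
Step 3: reduce T->F. Stack=[T] ptr=1 lookahead=- remaining=[- num + ( id * ( num ) ) + id $]
Step 4: reduce E->T. Stack=[E] ptr=1 lookahead=- remaining=[- num + ( id * ( num ) ) + id $]
Step 5: shift -. Stack=[E -] ptr=2 lookahead=num remaining=[num + ( id * ( num ) ) + id $]
Step 6: shift num. Stack=[E - num] ptr=3 lookahead=+ remaining=[+ ( id * ( num ) ) + id $]
Step 7: reduce F->num. Stack=[E - F] ptr=3 lookahead=+ remaining=[+ ( id * ( num ) ) + id $]
Step 8: reduce T->F. Stack=[E - T] ptr=3 lookahead=+ remaining=[+ ( id * ( num ) ) + id $]
Step 9: reduce E->E - T. Stack=[E] ptr=3 lookahead=+ remaining=[+ ( id * ( num ) ) + id $]
Step 10: shift +. Stack=[E +] ptr=4 lookahead=( remaining=[( id * ( num ) ) + id $]
Step 11: shift (. Stack=[E + (] ptr=5 lookahead=id remaining=[id * ( num ) ) + id $]
Step 12: shift id. Stack=[E + ( id] ptr=6 lookahead=* remaining=[* ( num ) ) + id $]
Step 13: reduce F->id. Stack=[E + ( F] ptr=6 lookahead=* remaining=[* ( num ) ) + id $]
Step 14: reduce T->F. Stack=[E + ( T] ptr=6 lookahead=* remaining=[* ( num ) ) + id $]

Answer: reduce T->F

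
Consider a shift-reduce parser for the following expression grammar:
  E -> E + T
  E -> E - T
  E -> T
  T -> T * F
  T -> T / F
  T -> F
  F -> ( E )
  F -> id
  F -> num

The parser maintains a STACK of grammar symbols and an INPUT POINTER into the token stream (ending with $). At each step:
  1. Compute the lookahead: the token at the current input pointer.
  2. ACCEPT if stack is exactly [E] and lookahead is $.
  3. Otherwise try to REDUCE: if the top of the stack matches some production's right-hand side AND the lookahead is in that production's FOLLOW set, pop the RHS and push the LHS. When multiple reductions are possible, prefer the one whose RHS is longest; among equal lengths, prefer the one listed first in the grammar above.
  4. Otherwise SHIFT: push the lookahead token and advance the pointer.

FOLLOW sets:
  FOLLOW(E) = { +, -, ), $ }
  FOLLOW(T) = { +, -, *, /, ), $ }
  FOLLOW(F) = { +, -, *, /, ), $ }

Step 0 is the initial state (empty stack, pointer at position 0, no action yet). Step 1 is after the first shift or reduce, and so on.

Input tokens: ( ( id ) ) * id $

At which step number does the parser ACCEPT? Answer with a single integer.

Step 1: shift (. Stack=[(] ptr=1 lookahead=( remaining=[( id ) ) * id $]
Step 2: shift (. Stack=[( (] ptr=2 lookahead=id remaining=[id ) ) * id $]
Step 3: shift id. Stack=[( ( id] ptr=3 lookahead=) remaining=[) ) * id $]
Step 4: reduce F->id. Stack=[( ( F] ptr=3 lookahead=) remaining=[) ) * id $]
Step 5: reduce T->F. Stack=[( ( T] ptr=3 lookahead=) remaining=[) ) * id $]
Step 6: reduce E->T. Stack=[( ( E] ptr=3 lookahead=) remaining=[) ) * id $]
Step 7: shift ). Stack=[( ( E )] ptr=4 lookahead=) remaining=[) * id $]
Step 8: reduce F->( E ). Stack=[( F] ptr=4 lookahead=) remaining=[) * id $]
Step 9: reduce T->F. Stack=[( T] ptr=4 lookahead=) remaining=[) * id $]
Step 10: reduce E->T. Stack=[( E] ptr=4 lookahead=) remaining=[) * id $]
Step 11: shift ). Stack=[( E )] ptr=5 lookahead=* remaining=[* id $]
Step 12: reduce F->( E ). Stack=[F] ptr=5 lookahead=* remaining=[* id $]
Step 13: reduce T->F. Stack=[T] ptr=5 lookahead=* remaining=[* id $]
Step 14: shift *. Stack=[T *] ptr=6 lookahead=id remaining=[id $]
Step 15: shift id. Stack=[T * id] ptr=7 lookahead=$ remaining=[$]
Step 16: reduce F->id. Stack=[T * F] ptr=7 lookahead=$ remaining=[$]
Step 17: reduce T->T * F. Stack=[T] ptr=7 lookahead=$ remaining=[$]
Step 18: reduce E->T. Stack=[E] ptr=7 lookahead=$ remaining=[$]
Step 19: accept. Stack=[E] ptr=7 lookahead=$ remaining=[$]

Answer: 19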